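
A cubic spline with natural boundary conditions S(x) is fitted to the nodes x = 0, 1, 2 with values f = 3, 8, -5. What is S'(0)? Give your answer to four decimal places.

9.5000

Let σ_i = S''(x_i). Step sizes h_i = 1, 1; slopes of the chords Δ_i = (y_(i+1) - y_i)/h_i = 5, -13.
  1·σ_0 + 4·σ_1 + 1·σ_2 = 6(Δ_1 - Δ_0) = -108
Natural end conditions: σ_0 = σ_2 = 0.
Solving the tridiagonal system: σ_0 = 0, σ_1 = -27, σ_2 = 0.
On [0, 1], S'(x) = b_0 + 2c_0·x + 3d_0·x² with b_0 = Δ_0 - h_0(2σ_0 + σ_1)/6 = 19/2, c_0 = σ_0/2 = 0, d_0 = (σ_1 - σ_0)/(6h_0) = -9/2. So S'(0) = 19/2.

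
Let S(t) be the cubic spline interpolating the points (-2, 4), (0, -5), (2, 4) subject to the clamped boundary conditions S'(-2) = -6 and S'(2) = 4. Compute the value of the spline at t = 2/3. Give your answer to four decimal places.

-3.1111

Put m_i = S'' at the i-th knot. Here h = (2, 2) and Δ = (-9/2, 9/2), so the interior equations h_(i-1)·m_(i-1) + 2(h_(i-1)+h_i)·m_i + h_i·m_(i+1) = 6(Δ_i − Δ_(i-1)) read
  2·m_0 + 8·m_1 + 2·m_2 = 6(Δ_1 - Δ_0) = 54
Clamped end conditions give two more equations: 2h_0·m_0 + h_0·m_1 = 6(Δ_0 - S'(-2)) = 9 and h_1·m_1 + 2h_1·m_2 = 6(S'(2) - Δ_1) = -3.
Hence m_0 = -2, m_1 = 17/2, m_2 = -5.
On [0, 2], S(t) = -5 + 1/2·t + 17/4·t² - 9/8·t³.
With t = 2/3: S(2/3) = -28/9.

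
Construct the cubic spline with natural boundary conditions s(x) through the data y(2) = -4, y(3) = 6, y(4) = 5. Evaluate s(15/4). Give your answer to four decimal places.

5.8945

Write M_i for s''(x_i). With h_i = 1, 1 and divided differences Δ_i = 10, -1, the continuity of s' gives the tridiagonal system
  1·M_0 + 4·M_1 + 1·M_2 = 6(Δ_1 - Δ_0) = -66
Natural end conditions: M_0 = M_2 = 0.
Hence M_0 = 0, M_1 = -33/2, M_2 = 0.
On [3, 4], s(x) = 6 + 9/2·(x - 3) - 33/4·(x - 3)² + 11/4·(x - 3)³.
With (x - 3) = 3/4: s(15/4) = 1509/256.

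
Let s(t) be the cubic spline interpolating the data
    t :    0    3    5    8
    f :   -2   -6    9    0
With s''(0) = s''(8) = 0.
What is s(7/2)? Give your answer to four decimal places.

-2.5469

With m_i denoting the second derivative at x_i, h_i = 3, 2, 3, and Δ_i = (y_(i+1) − y_i)/h_i = -4/3, 15/2, -3:
  3·m_0 + 10·m_1 + 2·m_2 = 6(Δ_1 - Δ_0) = 53
  2·m_1 + 10·m_2 + 3·m_3 = 6(Δ_2 - Δ_1) = -63
Natural end conditions: m_0 = m_3 = 0.
Solving the tridiagonal system: m_0 = 0, m_1 = 41/6, m_2 = -23/3, m_3 = 0.
On [3, 5], s(t) = -6 + 11/2·(t - 3) + 41/12·(t - 3)² - 29/24·(t - 3)³.
With (t - 3) = 1/2: s(7/2) = -163/64.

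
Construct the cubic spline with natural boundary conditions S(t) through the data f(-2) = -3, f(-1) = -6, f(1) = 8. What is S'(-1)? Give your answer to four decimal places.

Put σ_i = S'' at the i-th knot. Here h = (1, 2) and Δ = (-3, 7), so the interior equations h_(i-1)·σ_(i-1) + 2(h_(i-1)+h_i)·σ_i + h_i·σ_(i+1) = 6(Δ_i − Δ_(i-1)) read
  1·σ_0 + 6·σ_1 + 2·σ_2 = 6(Δ_1 - Δ_0) = 60
Natural end conditions: σ_0 = σ_2 = 0.
Forward elimination and back-substitution give σ_0 = 0, σ_1 = 10, σ_2 = 0.
On [-1, 1], S'(t) = b_1 + 2c_1·(t + 1) + 3d_1·(t + 1)² with b_1 = Δ_1 - h_1(2σ_1 + σ_2)/6 = 1/3, c_1 = σ_1/2 = 5, d_1 = (σ_2 - σ_1)/(6h_1) = -5/6. So S'(-1) = 1/3.

0.3333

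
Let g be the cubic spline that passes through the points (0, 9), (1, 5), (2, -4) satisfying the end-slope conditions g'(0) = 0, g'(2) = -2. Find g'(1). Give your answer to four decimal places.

Write M_i for g''(x_i). With h_i = 1, 1 and divided differences Δ_i = -4, -9, the continuity of g' gives the tridiagonal system
  1·M_0 + 4·M_1 + 1·M_2 = 6(Δ_1 - Δ_0) = -30
Clamped end conditions give two more equations: 2h_0·M_0 + h_0·M_1 = 6(Δ_0 - g'(0)) = -24 and h_1·M_1 + 2h_1·M_2 = 6(g'(2) - Δ_1) = 42.
Hence M_0 = -11/2, M_1 = -13, M_2 = 55/2.
On [1, 2], g'(x) = b_1 + 2c_1·(x - 1) + 3d_1·(x - 1)² with b_1 = Δ_1 - h_1(2M_1 + M_2)/6 = -37/4, c_1 = M_1/2 = -13/2, d_1 = (M_2 - M_1)/(6h_1) = 27/4. So g'(1) = -37/4.

-9.2500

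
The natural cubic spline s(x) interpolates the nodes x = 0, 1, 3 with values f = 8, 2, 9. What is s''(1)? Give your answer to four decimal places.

9.5000

Let m_i = s''(x_i). Step sizes h_i = 1, 2; slopes of the chords Δ_i = (y_(i+1) - y_i)/h_i = -6, 7/2.
  1·m_0 + 6·m_1 + 2·m_2 = 6(Δ_1 - Δ_0) = 57
Natural end conditions: m_0 = m_2 = 0.
Forward elimination and back-substitution give m_0 = 0, m_1 = 19/2, m_2 = 0.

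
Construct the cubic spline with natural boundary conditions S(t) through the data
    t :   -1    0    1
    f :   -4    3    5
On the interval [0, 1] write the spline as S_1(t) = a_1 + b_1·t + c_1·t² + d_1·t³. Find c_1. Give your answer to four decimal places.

Let m_i = S''(x_i). Step sizes h_i = 1, 1; slopes of the chords Δ_i = (y_(i+1) - y_i)/h_i = 7, 2.
  1·m_0 + 4·m_1 + 1·m_2 = 6(Δ_1 - Δ_0) = -30
Natural end conditions: m_0 = m_2 = 0.
Forward elimination and back-substitution give m_0 = 0, m_1 = -15/2, m_2 = 0.
On [0, 1], with S_1(t) = a_1 + b_1·t + c_1·t² + d_1·t³: c_1 = m_1/2 = -15/4, d_1 = (m_2 - m_1)/(6h_1) = 5/4, b_1 = Δ_1 - h_1(2m_1 + m_2)/6 = 9/2.

-3.7500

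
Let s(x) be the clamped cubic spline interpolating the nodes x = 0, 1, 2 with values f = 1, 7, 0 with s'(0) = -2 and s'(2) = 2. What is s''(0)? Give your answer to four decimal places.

45.5000

Let M_i = s''(x_i). Step sizes h_i = 1, 1; slopes of the chords Δ_i = (y_(i+1) - y_i)/h_i = 6, -7.
  1·M_0 + 4·M_1 + 1·M_2 = 6(Δ_1 - Δ_0) = -78
Clamped end conditions give two more equations: 2h_0·M_0 + h_0·M_1 = 6(Δ_0 - s'(0)) = 48 and h_1·M_1 + 2h_1·M_2 = 6(s'(2) - Δ_1) = 54.
Solving the tridiagonal system: M_0 = 91/2, M_1 = -43, M_2 = 97/2.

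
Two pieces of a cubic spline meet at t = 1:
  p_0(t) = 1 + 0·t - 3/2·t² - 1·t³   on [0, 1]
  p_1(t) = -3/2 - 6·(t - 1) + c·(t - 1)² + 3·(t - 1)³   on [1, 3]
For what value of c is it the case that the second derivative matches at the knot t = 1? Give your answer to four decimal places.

p_0''(t) = -3 - 6·t, so p_0''(1) = -9. On the right, p_1''(1) = 2c, so c = -9/2.

-4.5000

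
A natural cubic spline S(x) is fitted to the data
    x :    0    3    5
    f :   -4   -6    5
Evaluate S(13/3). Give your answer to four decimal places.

Write M_i for S''(x_i). With h_i = 3, 2 and divided differences Δ_i = -2/3, 11/2, the continuity of S' gives the tridiagonal system
  3·M_0 + 10·M_1 + 2·M_2 = 6(Δ_1 - Δ_0) = 37
Natural end conditions: M_0 = M_2 = 0.
Solving: M_0 = 0, M_1 = 37/10, M_2 = 0.
On [3, 5], S(x) = -6 + 91/30·(x - 3) + 37/20·(x - 3)² - 37/120·(x - 3)³.
With (x - 3) = 4/3: S(13/3) = 244/405.

0.6025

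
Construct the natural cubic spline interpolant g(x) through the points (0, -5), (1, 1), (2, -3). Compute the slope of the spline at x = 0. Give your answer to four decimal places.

8.5000

Let σ_i = g''(x_i). Step sizes h_i = 1, 1; slopes of the chords Δ_i = (y_(i+1) - y_i)/h_i = 6, -4.
  1·σ_0 + 4·σ_1 + 1·σ_2 = 6(Δ_1 - Δ_0) = -60
Natural end conditions: σ_0 = σ_2 = 0.
Hence σ_0 = 0, σ_1 = -15, σ_2 = 0.
On [0, 1], g'(x) = b_0 + 2c_0·x + 3d_0·x² with b_0 = Δ_0 - h_0(2σ_0 + σ_1)/6 = 17/2, c_0 = σ_0/2 = 0, d_0 = (σ_1 - σ_0)/(6h_0) = -5/2. So g'(0) = 17/2.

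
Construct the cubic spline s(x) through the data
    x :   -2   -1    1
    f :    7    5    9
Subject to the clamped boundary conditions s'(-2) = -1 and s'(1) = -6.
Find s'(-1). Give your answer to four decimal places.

Let m_i = s''(x_i). Step sizes h_i = 1, 2; slopes of the chords Δ_i = (y_(i+1) - y_i)/h_i = -2, 2.
  1·m_0 + 6·m_1 + 2·m_2 = 6(Δ_1 - Δ_0) = 24
Clamped end conditions give two more equations: 2h_0·m_0 + h_0·m_1 = 6(Δ_0 - s'(-2)) = -6 and h_1·m_1 + 2h_1·m_2 = 6(s'(1) - Δ_1) = -48.
Solving the tridiagonal system: m_0 = -26/3, m_1 = 34/3, m_2 = -53/3.
On [-1, 1], s'(x) = b_1 + 2c_1·(x + 1) + 3d_1·(x + 1)² with b_1 = Δ_1 - h_1(2m_1 + m_2)/6 = 1/3, c_1 = m_1/2 = 17/3, d_1 = (m_2 - m_1)/(6h_1) = -29/12. So s'(-1) = 1/3.

0.3333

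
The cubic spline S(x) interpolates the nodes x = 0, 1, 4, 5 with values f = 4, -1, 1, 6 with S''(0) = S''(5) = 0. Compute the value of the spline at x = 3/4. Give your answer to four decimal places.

0.0571

Let M_i = S''(x_i). Step sizes h_i = 1, 3, 1; slopes of the chords Δ_i = (y_(i+1) - y_i)/h_i = -5, 2/3, 5.
  1·M_0 + 8·M_1 + 3·M_2 = 6(Δ_1 - Δ_0) = 34
  3·M_1 + 8·M_2 + 1·M_3 = 6(Δ_2 - Δ_1) = 26
Natural end conditions: M_0 = M_3 = 0.
Solving the tridiagonal system: M_0 = 0, M_1 = 194/55, M_2 = 106/55, M_3 = 0.
On [0, 1], S(x) = 4 - 922/165·x + 0·x² + 97/165·x³.
With x = 3/4: S(3/4) = 201/3520.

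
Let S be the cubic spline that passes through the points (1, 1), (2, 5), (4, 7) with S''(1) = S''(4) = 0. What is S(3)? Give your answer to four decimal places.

Let m_i = S''(x_i). Step sizes h_i = 1, 2; slopes of the chords Δ_i = (y_(i+1) - y_i)/h_i = 4, 1.
  1·m_0 + 6·m_1 + 2·m_2 = 6(Δ_1 - Δ_0) = -18
Natural end conditions: m_0 = m_2 = 0.
Forward elimination and back-substitution give m_0 = 0, m_1 = -3, m_2 = 0.
On [2, 4], S(x) = 5 + 3·(x - 2) - 3/2·(x - 2)² + 1/4·(x - 2)³.
With (x - 2) = 1: S(3) = 27/4.

6.7500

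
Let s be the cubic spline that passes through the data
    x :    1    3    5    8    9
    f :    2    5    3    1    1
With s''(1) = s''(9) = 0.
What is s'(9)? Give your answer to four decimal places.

Write m_i for s''(x_i). With h_i = 2, 2, 3, 1 and divided differences Δ_i = 3/2, -1, -2/3, 0, the continuity of s' gives the tridiagonal system
  2·m_0 + 8·m_1 + 2·m_2 = 6(Δ_1 - Δ_0) = -15
  2·m_1 + 10·m_2 + 3·m_3 = 6(Δ_2 - Δ_1) = 2
  3·m_2 + 8·m_3 + 1·m_4 = 6(Δ_3 - Δ_2) = 4
Natural end conditions: m_0 = m_4 = 0.
Forward elimination and back-substitution give m_0 = 0, m_1 = -1073/536, m_2 = 34/67, m_3 = 83/268, m_4 = 0.
On [8, 9], s'(x) = b_3 + 2c_3·(x - 8) + 3d_3·(x - 8)² with b_3 = Δ_3 - h_3(2m_3 + m_4)/6 = -83/804, c_3 = m_3/2 = 83/536, d_3 = (m_4 - m_3)/(6h_3) = -83/1608. So s'(9) = 83/1608.

0.0516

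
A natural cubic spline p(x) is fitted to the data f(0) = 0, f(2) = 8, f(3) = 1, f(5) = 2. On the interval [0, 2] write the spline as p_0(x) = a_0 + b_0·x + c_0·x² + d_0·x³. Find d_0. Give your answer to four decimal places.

Write M_i for p''(x_i). With h_i = 2, 1, 2 and divided differences Δ_i = 4, -7, 1/2, the continuity of p' gives the tridiagonal system
  2·M_0 + 6·M_1 + 1·M_2 = 6(Δ_1 - Δ_0) = -66
  1·M_1 + 6·M_2 + 2·M_3 = 6(Δ_2 - Δ_1) = 45
Natural end conditions: M_0 = M_3 = 0.
Hence M_0 = 0, M_1 = -63/5, M_2 = 48/5, M_3 = 0.
On [0, 2], with p_0(x) = a_0 + b_0·x + c_0·x² + d_0·x³: c_0 = M_0/2 = 0, d_0 = (M_1 - M_0)/(6h_0) = -21/20, b_0 = Δ_0 - h_0(2M_0 + M_1)/6 = 41/5.

-1.0500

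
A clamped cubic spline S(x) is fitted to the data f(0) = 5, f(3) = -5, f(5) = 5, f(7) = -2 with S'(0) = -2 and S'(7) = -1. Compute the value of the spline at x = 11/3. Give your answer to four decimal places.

Let σ_i = S''(x_i). Step sizes h_i = 3, 2, 2; slopes of the chords Δ_i = (y_(i+1) - y_i)/h_i = -10/3, 5, -7/2.
  3·σ_0 + 10·σ_1 + 2·σ_2 = 6(Δ_1 - Δ_0) = 50
  2·σ_1 + 8·σ_2 + 2·σ_3 = 6(Δ_2 - Δ_1) = -51
Clamped end conditions give two more equations: 2h_0·σ_0 + h_0·σ_1 = 6(Δ_0 - S'(0)) = -8 and h_2·σ_2 + 2h_2·σ_3 = 6(S'(7) - Δ_2) = 15.
Solving: σ_0 = -643/111, σ_1 = 330/37, σ_2 = -807/74, σ_3 = 681/74.
On [3, 5], S(x) = -5 + 199/74·(x - 3) + 165/37·(x - 3)² - 489/296·(x - 3)³.
With (x - 3) = 2/3: S(11/3) = -571/333.

-1.7147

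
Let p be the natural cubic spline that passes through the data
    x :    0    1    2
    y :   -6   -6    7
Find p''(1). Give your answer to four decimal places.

Write M_i for p''(x_i). With h_i = 1, 1 and divided differences Δ_i = 0, 13, the continuity of p' gives the tridiagonal system
  1·M_0 + 4·M_1 + 1·M_2 = 6(Δ_1 - Δ_0) = 78
Natural end conditions: M_0 = M_2 = 0.
Forward elimination and back-substitution give M_0 = 0, M_1 = 39/2, M_2 = 0.

19.5000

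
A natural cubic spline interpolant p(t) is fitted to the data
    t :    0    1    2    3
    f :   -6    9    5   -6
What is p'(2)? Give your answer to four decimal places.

Put m_i = p'' at the i-th knot. Here h = (1, 1, 1) and Δ = (15, -4, -11), so the interior equations h_(i-1)·m_(i-1) + 2(h_(i-1)+h_i)·m_i + h_i·m_(i+1) = 6(Δ_i − Δ_(i-1)) read
  1·m_0 + 4·m_1 + 1·m_2 = 6(Δ_1 - Δ_0) = -114
  1·m_1 + 4·m_2 + 1·m_3 = 6(Δ_2 - Δ_1) = -42
Natural end conditions: m_0 = m_3 = 0.
Hence m_0 = 0, m_1 = -138/5, m_2 = -18/5, m_3 = 0.
On [2, 3], p'(t) = b_2 + 2c_2·(t - 2) + 3d_2·(t - 2)² with b_2 = Δ_2 - h_2(2m_2 + m_3)/6 = -49/5, c_2 = m_2/2 = -9/5, d_2 = (m_3 - m_2)/(6h_2) = 3/5. So p'(2) = -49/5.

-9.8000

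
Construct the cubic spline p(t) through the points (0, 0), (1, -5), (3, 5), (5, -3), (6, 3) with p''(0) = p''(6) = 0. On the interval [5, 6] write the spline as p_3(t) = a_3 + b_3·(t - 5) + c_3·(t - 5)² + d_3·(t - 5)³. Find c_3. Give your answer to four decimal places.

Let M_i = p''(x_i). Step sizes h_i = 1, 2, 2, 1; slopes of the chords Δ_i = (y_(i+1) - y_i)/h_i = -5, 5, -4, 6.
  1·M_0 + 6·M_1 + 2·M_2 = 6(Δ_1 - Δ_0) = 60
  2·M_1 + 8·M_2 + 2·M_3 = 6(Δ_2 - Δ_1) = -54
  2·M_2 + 6·M_3 + 1·M_4 = 6(Δ_3 - Δ_2) = 60
Natural end conditions: M_0 = M_4 = 0.
Forward elimination and back-substitution give M_0 = 0, M_1 = 147/10, M_2 = -141/10, M_3 = 147/10, M_4 = 0.
On [5, 6], with p_3(t) = a_3 + b_3·(t - 5) + c_3·(t - 5)² + d_3·(t - 5)³: c_3 = M_3/2 = 147/20, d_3 = (M_4 - M_3)/(6h_3) = -49/20, b_3 = Δ_3 - h_3(2M_3 + M_4)/6 = 11/10.

7.3500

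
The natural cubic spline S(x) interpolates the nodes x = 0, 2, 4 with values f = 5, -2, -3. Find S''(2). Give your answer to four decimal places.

Write M_i for S''(x_i). With h_i = 2, 2 and divided differences Δ_i = -7/2, -1/2, the continuity of S' gives the tridiagonal system
  2·M_0 + 8·M_1 + 2·M_2 = 6(Δ_1 - Δ_0) = 18
Natural end conditions: M_0 = M_2 = 0.
Hence M_0 = 0, M_1 = 9/4, M_2 = 0.

2.2500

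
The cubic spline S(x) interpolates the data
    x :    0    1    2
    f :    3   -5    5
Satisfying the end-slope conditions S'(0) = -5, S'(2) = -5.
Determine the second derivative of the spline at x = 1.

54

Let m_i = S''(x_i). Step sizes h_i = 1, 1; slopes of the chords Δ_i = (y_(i+1) - y_i)/h_i = -8, 10.
  1·m_0 + 4·m_1 + 1·m_2 = 6(Δ_1 - Δ_0) = 108
Clamped end conditions give two more equations: 2h_0·m_0 + h_0·m_1 = 6(Δ_0 - S'(0)) = -18 and h_1·m_1 + 2h_1·m_2 = 6(S'(2) - Δ_1) = -90.
Solving: m_0 = -36, m_1 = 54, m_2 = -72.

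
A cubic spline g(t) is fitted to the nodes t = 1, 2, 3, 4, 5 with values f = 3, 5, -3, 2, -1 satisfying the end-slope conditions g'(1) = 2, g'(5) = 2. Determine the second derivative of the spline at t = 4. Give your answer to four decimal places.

Let σ_i = g''(x_i). Step sizes h_i = 1, 1, 1, 1; slopes of the chords Δ_i = (y_(i+1) - y_i)/h_i = 2, -8, 5, -3.
  1·σ_0 + 4·σ_1 + 1·σ_2 = 6(Δ_1 - Δ_0) = -60
  1·σ_1 + 4·σ_2 + 1·σ_3 = 6(Δ_2 - Δ_1) = 78
  1·σ_2 + 4·σ_3 + 1·σ_4 = 6(Δ_3 - Δ_2) = -48
Clamped end conditions give two more equations: 2h_0·σ_0 + h_0·σ_1 = 6(Δ_0 - g'(1)) = 0 and h_3·σ_3 + 2h_3·σ_4 = 6(g'(5) - Δ_3) = 30.
Forward elimination and back-substitution give σ_0 = 93/7, σ_1 = -186/7, σ_2 = 33, σ_3 = -192/7, σ_4 = 201/7.

-27.4286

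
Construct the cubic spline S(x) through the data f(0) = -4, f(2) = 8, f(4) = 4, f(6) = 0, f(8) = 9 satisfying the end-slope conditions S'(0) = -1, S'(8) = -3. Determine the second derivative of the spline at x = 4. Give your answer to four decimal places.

0.3125

Let M_i = S''(x_i). Step sizes h_i = 2, 2, 2, 2; slopes of the chords Δ_i = (y_(i+1) - y_i)/h_i = 6, -2, -2, 9/2.
  2·M_0 + 8·M_1 + 2·M_2 = 6(Δ_1 - Δ_0) = -48
  2·M_1 + 8·M_2 + 2·M_3 = 6(Δ_2 - Δ_1) = 0
  2·M_2 + 8·M_3 + 2·M_4 = 6(Δ_3 - Δ_2) = 39
Clamped end conditions give two more equations: 2h_0·M_0 + h_0·M_1 = 6(Δ_0 - S'(0)) = 42 and h_3·M_3 + 2h_3·M_4 = 6(S'(8) - Δ_3) = -45.
Hence M_0 = 1733/112, M_1 = -557/56, M_2 = 5/16, M_3 = 487/56, M_4 = -1747/112.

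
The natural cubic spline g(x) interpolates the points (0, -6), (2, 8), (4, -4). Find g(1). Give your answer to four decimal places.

Write M_i for g''(x_i). With h_i = 2, 2 and divided differences Δ_i = 7, -6, the continuity of g' gives the tridiagonal system
  2·M_0 + 8·M_1 + 2·M_2 = 6(Δ_1 - Δ_0) = -78
Natural end conditions: M_0 = M_2 = 0.
Forward elimination and back-substitution give M_0 = 0, M_1 = -39/4, M_2 = 0.
On [0, 2], g(x) = -6 + 41/4·x + 0·x² - 13/16·x³.
With x = 1: g(1) = 55/16.

3.4375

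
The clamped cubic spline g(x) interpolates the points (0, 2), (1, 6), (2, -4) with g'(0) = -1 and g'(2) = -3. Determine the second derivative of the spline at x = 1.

With σ_i denoting the second derivative at x_i, h_i = 1, 1, and Δ_i = (y_(i+1) − y_i)/h_i = 4, -10:
  1·σ_0 + 4·σ_1 + 1·σ_2 = 6(Δ_1 - Δ_0) = -84
Clamped end conditions give two more equations: 2h_0·σ_0 + h_0·σ_1 = 6(Δ_0 - g'(0)) = 30 and h_1·σ_1 + 2h_1·σ_2 = 6(g'(2) - Δ_1) = 42.
Solving: σ_0 = 35, σ_1 = -40, σ_2 = 41.

-40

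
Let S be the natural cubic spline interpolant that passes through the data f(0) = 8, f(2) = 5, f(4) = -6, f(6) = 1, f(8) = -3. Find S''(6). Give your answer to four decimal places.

Let M_i = S''(x_i). Step sizes h_i = 2, 2, 2, 2; slopes of the chords Δ_i = (y_(i+1) - y_i)/h_i = -3/2, -11/2, 7/2, -2.
  2·M_0 + 8·M_1 + 2·M_2 = 6(Δ_1 - Δ_0) = -24
  2·M_1 + 8·M_2 + 2·M_3 = 6(Δ_2 - Δ_1) = 54
  2·M_2 + 8·M_3 + 2·M_4 = 6(Δ_3 - Δ_2) = -33
Natural end conditions: M_0 = M_4 = 0.
Solving the tridiagonal system: M_0 = 0, M_1 = -87/16, M_2 = 39/4, M_3 = -105/16, M_4 = 0.

-6.5625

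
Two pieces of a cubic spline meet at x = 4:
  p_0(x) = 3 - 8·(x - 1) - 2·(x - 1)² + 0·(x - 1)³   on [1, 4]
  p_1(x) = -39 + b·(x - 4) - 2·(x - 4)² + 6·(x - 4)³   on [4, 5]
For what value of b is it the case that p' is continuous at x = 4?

-20

p_0'(x) = -8 - 4·(x - 1) + 0·(x - 1)², so p_0'(4) = -20. On the right, p_1'(4) = b, so b = -20.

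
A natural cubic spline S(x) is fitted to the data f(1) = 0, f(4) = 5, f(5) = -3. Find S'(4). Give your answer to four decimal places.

-5.5833

Put σ_i = S'' at the i-th knot. Here h = (3, 1) and Δ = (5/3, -8), so the interior equations h_(i-1)·σ_(i-1) + 2(h_(i-1)+h_i)·σ_i + h_i·σ_(i+1) = 6(Δ_i − Δ_(i-1)) read
  3·σ_0 + 8·σ_1 + 1·σ_2 = 6(Δ_1 - Δ_0) = -58
Natural end conditions: σ_0 = σ_2 = 0.
Solving: σ_0 = 0, σ_1 = -29/4, σ_2 = 0.
On [4, 5], S'(x) = b_1 + 2c_1·(x - 4) + 3d_1·(x - 4)² with b_1 = Δ_1 - h_1(2σ_1 + σ_2)/6 = -67/12, c_1 = σ_1/2 = -29/8, d_1 = (σ_2 - σ_1)/(6h_1) = 29/24. So S'(4) = -67/12.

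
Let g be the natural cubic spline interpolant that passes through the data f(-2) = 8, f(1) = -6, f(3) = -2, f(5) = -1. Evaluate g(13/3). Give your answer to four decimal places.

-0.8915

With M_i denoting the second derivative at x_i, h_i = 3, 2, 2, and Δ_i = (y_(i+1) − y_i)/h_i = -14/3, 2, 1/2:
  3·M_0 + 10·M_1 + 2·M_2 = 6(Δ_1 - Δ_0) = 40
  2·M_1 + 8·M_2 + 2·M_3 = 6(Δ_2 - Δ_1) = -9
Natural end conditions: M_0 = M_3 = 0.
Hence M_0 = 0, M_1 = 169/38, M_2 = -85/38, M_3 = 0.
On [3, 5], g(t) = -2 + 227/114·(t - 3) - 85/76·(t - 3)² + 85/456·(t - 3)³.
With (t - 3) = 4/3: g(13/3) = -1372/1539.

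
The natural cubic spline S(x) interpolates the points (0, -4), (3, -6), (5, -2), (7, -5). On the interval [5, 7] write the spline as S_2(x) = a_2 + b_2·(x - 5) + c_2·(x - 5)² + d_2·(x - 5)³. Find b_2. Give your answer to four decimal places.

0.6228

Let M_i = S''(x_i). Step sizes h_i = 3, 2, 2; slopes of the chords Δ_i = (y_(i+1) - y_i)/h_i = -2/3, 2, -3/2.
  3·M_0 + 10·M_1 + 2·M_2 = 6(Δ_1 - Δ_0) = 16
  2·M_1 + 8·M_2 + 2·M_3 = 6(Δ_2 - Δ_1) = -21
Natural end conditions: M_0 = M_3 = 0.
Solving the tridiagonal system: M_0 = 0, M_1 = 85/38, M_2 = -121/38, M_3 = 0.
On [5, 7], with S_2(x) = a_2 + b_2·(x - 5) + c_2·(x - 5)² + d_2·(x - 5)³: c_2 = M_2/2 = -121/76, d_2 = (M_3 - M_2)/(6h_2) = 121/456, b_2 = Δ_2 - h_2(2M_2 + M_3)/6 = 71/114.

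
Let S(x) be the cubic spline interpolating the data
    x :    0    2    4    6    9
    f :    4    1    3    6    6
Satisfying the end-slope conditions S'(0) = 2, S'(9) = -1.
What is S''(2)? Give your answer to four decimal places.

With m_i denoting the second derivative at x_i, h_i = 2, 2, 2, 3, and Δ_i = (y_(i+1) − y_i)/h_i = -3/2, 1, 3/2, 0:
  2·m_0 + 8·m_1 + 2·m_2 = 6(Δ_1 - Δ_0) = 15
  2·m_1 + 8·m_2 + 2·m_3 = 6(Δ_2 - Δ_1) = 3
  2·m_2 + 10·m_3 + 3·m_4 = 6(Δ_3 - Δ_2) = -9
Clamped end conditions give two more equations: 2h_0·m_0 + h_0·m_1 = 6(Δ_0 - S'(0)) = -21 and h_3·m_3 + 2h_3·m_4 = 6(S'(9) - Δ_3) = -6.
Hence m_0 = -164/23, m_1 = 173/46, m_2 = -19/46, m_3 = -14/23, m_4 = -16/23.

3.7609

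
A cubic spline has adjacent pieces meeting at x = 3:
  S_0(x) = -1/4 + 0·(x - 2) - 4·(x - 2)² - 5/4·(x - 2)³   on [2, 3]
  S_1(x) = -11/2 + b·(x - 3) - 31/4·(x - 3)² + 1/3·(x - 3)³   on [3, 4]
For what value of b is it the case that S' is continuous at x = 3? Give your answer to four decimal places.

-11.7500

S_0'(x) = 0 - 8·(x - 2) - 15/4·(x - 2)², so S_0'(3) = -47/4. On the right, S_1'(3) = b, so b = -47/4.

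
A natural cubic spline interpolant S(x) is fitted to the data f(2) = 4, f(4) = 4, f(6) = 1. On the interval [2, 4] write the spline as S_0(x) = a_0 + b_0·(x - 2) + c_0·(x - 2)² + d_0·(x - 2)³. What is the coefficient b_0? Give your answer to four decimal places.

Let M_i = S''(x_i). Step sizes h_i = 2, 2; slopes of the chords Δ_i = (y_(i+1) - y_i)/h_i = 0, -3/2.
  2·M_0 + 8·M_1 + 2·M_2 = 6(Δ_1 - Δ_0) = -9
Natural end conditions: M_0 = M_2 = 0.
Forward elimination and back-substitution give M_0 = 0, M_1 = -9/8, M_2 = 0.
On [2, 4], with S_0(x) = a_0 + b_0·(x - 2) + c_0·(x - 2)² + d_0·(x - 2)³: c_0 = M_0/2 = 0, d_0 = (M_1 - M_0)/(6h_0) = -3/32, b_0 = Δ_0 - h_0(2M_0 + M_1)/6 = 3/8.

0.3750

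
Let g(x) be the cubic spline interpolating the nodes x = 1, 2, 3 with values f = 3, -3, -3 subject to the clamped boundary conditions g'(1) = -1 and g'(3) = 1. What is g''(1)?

-23

Let M_i = g''(x_i). Step sizes h_i = 1, 1; slopes of the chords Δ_i = (y_(i+1) - y_i)/h_i = -6, 0.
  1·M_0 + 4·M_1 + 1·M_2 = 6(Δ_1 - Δ_0) = 36
Clamped end conditions give two more equations: 2h_0·M_0 + h_0·M_1 = 6(Δ_0 - g'(1)) = -30 and h_1·M_1 + 2h_1·M_2 = 6(g'(3) - Δ_1) = 6.
Hence M_0 = -23, M_1 = 16, M_2 = -5.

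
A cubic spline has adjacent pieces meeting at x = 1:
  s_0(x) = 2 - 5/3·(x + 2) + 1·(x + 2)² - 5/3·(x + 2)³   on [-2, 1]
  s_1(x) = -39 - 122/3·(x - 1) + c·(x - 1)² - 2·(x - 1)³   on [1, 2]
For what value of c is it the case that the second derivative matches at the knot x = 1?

s_0''(x) = 2 - 10·(x + 2), so s_0''(1) = -28. On the right, s_1''(1) = 2c, so c = -14.

-14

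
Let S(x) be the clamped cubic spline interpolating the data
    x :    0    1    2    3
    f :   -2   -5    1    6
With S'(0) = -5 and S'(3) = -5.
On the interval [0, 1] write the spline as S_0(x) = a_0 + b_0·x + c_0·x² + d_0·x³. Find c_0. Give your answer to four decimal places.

-0.2000

With σ_i denoting the second derivative at x_i, h_i = 1, 1, 1, and Δ_i = (y_(i+1) − y_i)/h_i = -3, 6, 5:
  1·σ_0 + 4·σ_1 + 1·σ_2 = 6(Δ_1 - Δ_0) = 54
  1·σ_1 + 4·σ_2 + 1·σ_3 = 6(Δ_2 - Δ_1) = -6
Clamped end conditions give two more equations: 2h_0·σ_0 + h_0·σ_1 = 6(Δ_0 - S'(0)) = 12 and h_2·σ_2 + 2h_2·σ_3 = 6(S'(3) - Δ_2) = -60.
Solving the tridiagonal system: σ_0 = -2/5, σ_1 = 64/5, σ_2 = 16/5, σ_3 = -158/5.
On [0, 1], with S_0(x) = a_0 + b_0·x + c_0·x² + d_0·x³: c_0 = σ_0/2 = -1/5, d_0 = (σ_1 - σ_0)/(6h_0) = 11/5, b_0 = Δ_0 - h_0(2σ_0 + σ_1)/6 = -5.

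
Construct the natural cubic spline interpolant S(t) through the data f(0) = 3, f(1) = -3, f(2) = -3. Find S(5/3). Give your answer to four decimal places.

Put m_i = S'' at the i-th knot. Here h = (1, 1) and Δ = (-6, 0), so the interior equations h_(i-1)·m_(i-1) + 2(h_(i-1)+h_i)·m_i + h_i·m_(i+1) = 6(Δ_i − Δ_(i-1)) read
  1·m_0 + 4·m_1 + 1·m_2 = 6(Δ_1 - Δ_0) = 36
Natural end conditions: m_0 = m_2 = 0.
Hence m_0 = 0, m_1 = 9, m_2 = 0.
On [1, 2], S(t) = -3 - 3·(t - 1) + 9/2·(t - 1)² - 3/2·(t - 1)³.
With (t - 1) = 2/3: S(5/3) = -31/9.

-3.4444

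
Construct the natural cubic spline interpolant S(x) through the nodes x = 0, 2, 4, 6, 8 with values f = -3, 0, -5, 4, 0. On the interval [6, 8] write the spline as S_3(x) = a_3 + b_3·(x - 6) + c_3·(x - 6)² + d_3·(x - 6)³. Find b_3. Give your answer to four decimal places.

2.6250

Let M_i = S''(x_i). Step sizes h_i = 2, 2, 2, 2; slopes of the chords Δ_i = (y_(i+1) - y_i)/h_i = 3/2, -5/2, 9/2, -2.
  2·M_0 + 8·M_1 + 2·M_2 = 6(Δ_1 - Δ_0) = -24
  2·M_1 + 8·M_2 + 2·M_3 = 6(Δ_2 - Δ_1) = 42
  2·M_2 + 8·M_3 + 2·M_4 = 6(Δ_3 - Δ_2) = -39
Natural end conditions: M_0 = M_4 = 0.
Solving the tridiagonal system: M_0 = 0, M_1 = -81/16, M_2 = 33/4, M_3 = -111/16, M_4 = 0.
On [6, 8], with S_3(x) = a_3 + b_3·(x - 6) + c_3·(x - 6)² + d_3·(x - 6)³: c_3 = M_3/2 = -111/32, d_3 = (M_4 - M_3)/(6h_3) = 37/64, b_3 = Δ_3 - h_3(2M_3 + M_4)/6 = 21/8.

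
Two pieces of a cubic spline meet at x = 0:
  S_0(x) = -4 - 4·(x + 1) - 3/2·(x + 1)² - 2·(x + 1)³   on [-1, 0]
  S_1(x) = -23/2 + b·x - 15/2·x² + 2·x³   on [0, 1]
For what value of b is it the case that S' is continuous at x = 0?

-13

S_0'(x) = -4 - 3·(x + 1) - 6·(x + 1)², so S_0'(0) = -13. On the right, S_1'(0) = b, so b = -13.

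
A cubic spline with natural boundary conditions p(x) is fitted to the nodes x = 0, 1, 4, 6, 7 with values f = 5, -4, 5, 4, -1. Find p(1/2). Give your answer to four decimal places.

-0.1739

Let M_i = p''(x_i). Step sizes h_i = 1, 3, 2, 1; slopes of the chords Δ_i = (y_(i+1) - y_i)/h_i = -9, 3, -1/2, -5.
  1·M_0 + 8·M_1 + 3·M_2 = 6(Δ_1 - Δ_0) = 72
  3·M_1 + 10·M_2 + 2·M_3 = 6(Δ_2 - Δ_1) = -21
  2·M_2 + 6·M_3 + 1·M_4 = 6(Δ_3 - Δ_2) = -27
Natural end conditions: M_0 = M_4 = 0.
Hence M_0 = 0, M_1 = 2124/197, M_2 = -936/197, M_3 = -1149/394, M_4 = 0.
On [0, 1], p(x) = 5 - 2127/197·x + 0·x² + 354/197·x³.
With x = 1/2: p(1/2) = -137/788.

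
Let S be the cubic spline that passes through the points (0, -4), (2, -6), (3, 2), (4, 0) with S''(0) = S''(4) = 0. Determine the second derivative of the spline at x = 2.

12

Write σ_i for S''(x_i). With h_i = 2, 1, 1 and divided differences Δ_i = -1, 8, -2, the continuity of S' gives the tridiagonal system
  2·σ_0 + 6·σ_1 + 1·σ_2 = 6(Δ_1 - Δ_0) = 54
  1·σ_1 + 4·σ_2 + 1·σ_3 = 6(Δ_2 - Δ_1) = -60
Natural end conditions: σ_0 = σ_3 = 0.
Forward elimination and back-substitution give σ_0 = 0, σ_1 = 12, σ_2 = -18, σ_3 = 0.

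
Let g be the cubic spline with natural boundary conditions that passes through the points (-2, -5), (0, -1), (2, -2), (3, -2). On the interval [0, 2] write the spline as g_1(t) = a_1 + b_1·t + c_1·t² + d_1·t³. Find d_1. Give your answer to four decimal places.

0.2841

Let M_i = g''(x_i). Step sizes h_i = 2, 2, 1; slopes of the chords Δ_i = (y_(i+1) - y_i)/h_i = 2, -1/2, 0.
  2·M_0 + 8·M_1 + 2·M_2 = 6(Δ_1 - Δ_0) = -15
  2·M_1 + 6·M_2 + 1·M_3 = 6(Δ_2 - Δ_1) = 3
Natural end conditions: M_0 = M_3 = 0.
Solving the tridiagonal system: M_0 = 0, M_1 = -24/11, M_2 = 27/22, M_3 = 0.
On [0, 2], with g_1(t) = a_1 + b_1·t + c_1·t² + d_1·t³: c_1 = M_1/2 = -12/11, d_1 = (M_2 - M_1)/(6h_1) = 25/88, b_1 = Δ_1 - h_1(2M_1 + M_2)/6 = 6/11.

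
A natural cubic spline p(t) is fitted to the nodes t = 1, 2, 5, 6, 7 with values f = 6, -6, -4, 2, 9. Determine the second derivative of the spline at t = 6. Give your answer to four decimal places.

With σ_i denoting the second derivative at x_i, h_i = 1, 3, 1, 1, and Δ_i = (y_(i+1) − y_i)/h_i = -12, 2/3, 6, 7:
  1·σ_0 + 8·σ_1 + 3·σ_2 = 6(Δ_1 - Δ_0) = 76
  3·σ_1 + 8·σ_2 + 1·σ_3 = 6(Δ_2 - Δ_1) = 32
  1·σ_2 + 4·σ_3 + 1·σ_4 = 6(Δ_3 - Δ_2) = 6
Natural end conditions: σ_0 = σ_4 = 0.
Forward elimination and back-substitution give σ_0 = 0, σ_1 = 995/106, σ_2 = 16/53, σ_3 = 151/106, σ_4 = 0.

1.4245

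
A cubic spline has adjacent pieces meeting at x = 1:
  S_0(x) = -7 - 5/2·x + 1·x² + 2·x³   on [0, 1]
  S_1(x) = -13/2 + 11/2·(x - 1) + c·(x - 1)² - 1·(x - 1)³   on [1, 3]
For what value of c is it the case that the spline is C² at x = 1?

7

S_0''(x) = 2 + 12·x, so S_0''(1) = 14. On the right, S_1''(1) = 2c, so c = 7.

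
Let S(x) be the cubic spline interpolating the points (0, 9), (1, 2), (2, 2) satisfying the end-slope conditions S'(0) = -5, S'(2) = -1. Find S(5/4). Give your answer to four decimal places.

With m_i denoting the second derivative at x_i, h_i = 1, 1, and Δ_i = (y_(i+1) − y_i)/h_i = -7, 0:
  1·m_0 + 4·m_1 + 1·m_2 = 6(Δ_1 - Δ_0) = 42
Clamped end conditions give two more equations: 2h_0·m_0 + h_0·m_1 = 6(Δ_0 - S'(0)) = -12 and h_1·m_1 + 2h_1·m_2 = 6(S'(2) - Δ_1) = -6.
Solving: m_0 = -29/2, m_1 = 17, m_2 = -23/2.
On [1, 2], S(x) = 2 - 15/4·(x - 1) + 17/2·(x - 1)² - 19/4·(x - 1)³.
With (x - 1) = 1/4: S(5/4) = 389/256.

1.5195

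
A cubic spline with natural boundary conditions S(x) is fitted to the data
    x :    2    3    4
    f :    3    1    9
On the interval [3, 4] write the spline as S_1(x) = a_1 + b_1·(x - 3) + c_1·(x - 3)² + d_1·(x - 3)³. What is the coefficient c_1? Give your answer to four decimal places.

7.5000

Let M_i = S''(x_i). Step sizes h_i = 1, 1; slopes of the chords Δ_i = (y_(i+1) - y_i)/h_i = -2, 8.
  1·M_0 + 4·M_1 + 1·M_2 = 6(Δ_1 - Δ_0) = 60
Natural end conditions: M_0 = M_2 = 0.
Solving: M_0 = 0, M_1 = 15, M_2 = 0.
On [3, 4], with S_1(x) = a_1 + b_1·(x - 3) + c_1·(x - 3)² + d_1·(x - 3)³: c_1 = M_1/2 = 15/2, d_1 = (M_2 - M_1)/(6h_1) = -5/2, b_1 = Δ_1 - h_1(2M_1 + M_2)/6 = 3.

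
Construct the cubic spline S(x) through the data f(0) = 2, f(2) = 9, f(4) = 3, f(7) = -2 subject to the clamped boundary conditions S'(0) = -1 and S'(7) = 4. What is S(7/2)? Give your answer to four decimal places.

5.5401

Write σ_i for S''(x_i). With h_i = 2, 2, 3 and divided differences Δ_i = 7/2, -3, -5/3, the continuity of S' gives the tridiagonal system
  2·σ_0 + 8·σ_1 + 2·σ_2 = 6(Δ_1 - Δ_0) = -39
  2·σ_1 + 10·σ_2 + 3·σ_3 = 6(Δ_2 - Δ_1) = 8
Clamped end conditions give two more equations: 2h_0·σ_0 + h_0·σ_1 = 6(Δ_0 - S'(0)) = 27 and h_2·σ_2 + 2h_2·σ_3 = 6(S'(7) - Δ_2) = 34.
Solving: σ_0 = 785/74, σ_1 = -571/74, σ_2 = 28/37, σ_3 = 587/111.
On [2, 4], S(x) = 9 + 70/37·(x - 2) - 571/148·(x - 2)² + 209/296·(x - 2)³.
With (x - 2) = 3/2: S(7/2) = 13119/2368.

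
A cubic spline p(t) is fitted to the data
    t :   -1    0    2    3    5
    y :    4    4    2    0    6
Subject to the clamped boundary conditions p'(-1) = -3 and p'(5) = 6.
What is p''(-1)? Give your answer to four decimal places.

Let m_i = p''(x_i). Step sizes h_i = 1, 2, 1, 2; slopes of the chords Δ_i = (y_(i+1) - y_i)/h_i = 0, -1, -2, 3.
  1·m_0 + 6·m_1 + 2·m_2 = 6(Δ_1 - Δ_0) = -6
  2·m_1 + 6·m_2 + 1·m_3 = 6(Δ_2 - Δ_1) = -6
  1·m_2 + 6·m_3 + 2·m_4 = 6(Δ_3 - Δ_2) = 30
Clamped end conditions give two more equations: 2h_0·m_0 + h_0·m_1 = 6(Δ_0 - p'(-1)) = 18 and h_3·m_3 + 2h_3·m_4 = 6(p'(5) - Δ_3) = 18.
Solving the tridiagonal system: m_0 = 316/31, m_1 = -74/31, m_2 = -29/31, m_3 = 136/31, m_4 = 143/62.

10.1935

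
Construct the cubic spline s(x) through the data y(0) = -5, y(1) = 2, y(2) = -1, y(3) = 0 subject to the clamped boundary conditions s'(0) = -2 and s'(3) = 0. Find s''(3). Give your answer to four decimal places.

With m_i denoting the second derivative at x_i, h_i = 1, 1, 1, and Δ_i = (y_(i+1) − y_i)/h_i = 7, -3, 1:
  1·m_0 + 4·m_1 + 1·m_2 = 6(Δ_1 - Δ_0) = -60
  1·m_1 + 4·m_2 + 1·m_3 = 6(Δ_2 - Δ_1) = 24
Clamped end conditions give two more equations: 2h_0·m_0 + h_0·m_1 = 6(Δ_0 - s'(0)) = 54 and h_2·m_2 + 2h_2·m_3 = 6(s'(3) - Δ_2) = -6.
Forward elimination and back-substitution give m_0 = 626/15, m_1 = -442/15, m_2 = 242/15, m_3 = -166/15.

-11.0667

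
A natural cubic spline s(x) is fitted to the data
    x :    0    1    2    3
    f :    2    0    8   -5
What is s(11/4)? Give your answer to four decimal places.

Put M_i = s'' at the i-th knot. Here h = (1, 1, 1) and Δ = (-2, 8, -13), so the interior equations h_(i-1)·M_(i-1) + 2(h_(i-1)+h_i)·M_i + h_i·M_(i+1) = 6(Δ_i − Δ_(i-1)) read
  1·M_0 + 4·M_1 + 1·M_2 = 6(Δ_1 - Δ_0) = 60
  1·M_1 + 4·M_2 + 1·M_3 = 6(Δ_2 - Δ_1) = -126
Natural end conditions: M_0 = M_3 = 0.
Hence M_0 = 0, M_1 = 122/5, M_2 = -188/5, M_3 = 0.
On [2, 3], s(x) = 8 - 7/15·(x - 2) - 94/5·(x - 2)² + 94/15·(x - 2)³.
With (x - 2) = 3/4: s(11/4) = -9/32.

-0.2813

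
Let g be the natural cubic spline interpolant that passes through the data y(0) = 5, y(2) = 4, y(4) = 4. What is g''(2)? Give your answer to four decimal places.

0.3750

Put σ_i = g'' at the i-th knot. Here h = (2, 2) and Δ = (-1/2, 0), so the interior equations h_(i-1)·σ_(i-1) + 2(h_(i-1)+h_i)·σ_i + h_i·σ_(i+1) = 6(Δ_i − Δ_(i-1)) read
  2·σ_0 + 8·σ_1 + 2·σ_2 = 6(Δ_1 - Δ_0) = 3
Natural end conditions: σ_0 = σ_2 = 0.
Solving: σ_0 = 0, σ_1 = 3/8, σ_2 = 0.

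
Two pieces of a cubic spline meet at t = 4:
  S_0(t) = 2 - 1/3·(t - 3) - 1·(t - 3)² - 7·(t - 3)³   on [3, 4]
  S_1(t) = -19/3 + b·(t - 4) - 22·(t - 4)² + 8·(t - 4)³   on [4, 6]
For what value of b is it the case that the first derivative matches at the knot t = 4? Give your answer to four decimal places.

S_0'(t) = -1/3 - 2·(t - 3) - 21·(t - 3)², so S_0'(4) = -70/3. On the right, S_1'(4) = b, so b = -70/3.

-23.3333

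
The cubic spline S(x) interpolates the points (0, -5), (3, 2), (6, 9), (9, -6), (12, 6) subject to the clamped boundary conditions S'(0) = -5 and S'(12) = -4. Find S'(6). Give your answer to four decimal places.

Let σ_i = S''(x_i). Step sizes h_i = 3, 3, 3, 3; slopes of the chords Δ_i = (y_(i+1) - y_i)/h_i = 7/3, 7/3, -5, 4.
  3·σ_0 + 12·σ_1 + 3·σ_2 = 6(Δ_1 - Δ_0) = 0
  3·σ_1 + 12·σ_2 + 3·σ_3 = 6(Δ_2 - Δ_1) = -44
  3·σ_2 + 12·σ_3 + 3·σ_4 = 6(Δ_3 - Δ_2) = 54
Clamped end conditions give two more equations: 2h_0·σ_0 + h_0·σ_1 = 6(Δ_0 - S'(0)) = 44 and h_3·σ_3 + 2h_3·σ_4 = 6(S'(12) - Δ_3) = -48.
Hence σ_0 = 317/42, σ_1 = -3/7, σ_2 = -35/6, σ_3 = 191/21, σ_4 = -527/42.
On [6, 9], S'(x) = b_2 + 2c_2·(x - 6) + 3d_2·(x - 6)² with b_2 = Δ_2 - h_2(2σ_2 + σ_3)/6 = -26/7, c_2 = σ_2/2 = -35/12, d_2 = (σ_3 - σ_2)/(6h_2) = 209/252. So S'(6) = -26/7.

-3.7143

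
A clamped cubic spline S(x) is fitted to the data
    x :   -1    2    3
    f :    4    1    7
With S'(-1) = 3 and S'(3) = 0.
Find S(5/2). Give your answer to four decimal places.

4.7500

Let M_i = S''(x_i). Step sizes h_i = 3, 1; slopes of the chords Δ_i = (y_(i+1) - y_i)/h_i = -1, 6.
  3·M_0 + 8·M_1 + 1·M_2 = 6(Δ_1 - Δ_0) = 42
Clamped end conditions give two more equations: 2h_0·M_0 + h_0·M_1 = 6(Δ_0 - S'(-1)) = -24 and h_1·M_1 + 2h_1·M_2 = 6(S'(3) - Δ_1) = -36.
Hence M_0 = -10, M_1 = 12, M_2 = -24.
On [2, 3], S(x) = 1 + 6·(x - 2) + 6·(x - 2)² - 6·(x - 2)³.
With (x - 2) = 1/2: S(5/2) = 19/4.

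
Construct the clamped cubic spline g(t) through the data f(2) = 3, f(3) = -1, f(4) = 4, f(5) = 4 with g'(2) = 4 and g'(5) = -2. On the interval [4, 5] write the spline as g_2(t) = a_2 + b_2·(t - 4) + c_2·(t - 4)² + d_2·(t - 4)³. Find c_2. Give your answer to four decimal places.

-7.2000

Write σ_i for g''(x_i). With h_i = 1, 1, 1 and divided differences Δ_i = -4, 5, 0, the continuity of g' gives the tridiagonal system
  1·σ_0 + 4·σ_1 + 1·σ_2 = 6(Δ_1 - Δ_0) = 54
  1·σ_1 + 4·σ_2 + 1·σ_3 = 6(Δ_2 - Δ_1) = -30
Clamped end conditions give two more equations: 2h_0·σ_0 + h_0·σ_1 = 6(Δ_0 - g'(2)) = -48 and h_2·σ_2 + 2h_2·σ_3 = 6(g'(5) - Δ_2) = -12.
Hence σ_0 = -186/5, σ_1 = 132/5, σ_2 = -72/5, σ_3 = 6/5.
On [4, 5], with g_2(t) = a_2 + b_2·(t - 4) + c_2·(t - 4)² + d_2·(t - 4)³: c_2 = σ_2/2 = -36/5, d_2 = (σ_3 - σ_2)/(6h_2) = 13/5, b_2 = Δ_2 - h_2(2σ_2 + σ_3)/6 = 23/5.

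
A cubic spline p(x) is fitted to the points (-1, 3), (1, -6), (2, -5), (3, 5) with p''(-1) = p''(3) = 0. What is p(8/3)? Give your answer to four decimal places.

1.0419

Let M_i = p''(x_i). Step sizes h_i = 2, 1, 1; slopes of the chords Δ_i = (y_(i+1) - y_i)/h_i = -9/2, 1, 10.
  2·M_0 + 6·M_1 + 1·M_2 = 6(Δ_1 - Δ_0) = 33
  1·M_1 + 4·M_2 + 1·M_3 = 6(Δ_2 - Δ_1) = 54
Natural end conditions: M_0 = M_3 = 0.
Solving: M_0 = 0, M_1 = 78/23, M_2 = 291/23, M_3 = 0.
On [2, 3], p(x) = -5 + 133/23·(x - 2) + 291/46·(x - 2)² - 97/46·(x - 2)³.
With (x - 2) = 2/3: p(8/3) = 647/621.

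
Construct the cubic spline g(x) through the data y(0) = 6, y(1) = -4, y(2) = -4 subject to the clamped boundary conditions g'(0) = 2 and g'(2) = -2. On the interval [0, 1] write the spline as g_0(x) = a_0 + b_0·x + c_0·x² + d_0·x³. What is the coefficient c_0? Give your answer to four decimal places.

Let M_i = g''(x_i). Step sizes h_i = 1, 1; slopes of the chords Δ_i = (y_(i+1) - y_i)/h_i = -10, 0.
  1·M_0 + 4·M_1 + 1·M_2 = 6(Δ_1 - Δ_0) = 60
Clamped end conditions give two more equations: 2h_0·M_0 + h_0·M_1 = 6(Δ_0 - g'(0)) = -72 and h_1·M_1 + 2h_1·M_2 = 6(g'(2) - Δ_1) = -12.
Forward elimination and back-substitution give M_0 = -53, M_1 = 34, M_2 = -23.
On [0, 1], with g_0(x) = a_0 + b_0·x + c_0·x² + d_0·x³: c_0 = M_0/2 = -53/2, d_0 = (M_1 - M_0)/(6h_0) = 29/2, b_0 = Δ_0 - h_0(2M_0 + M_1)/6 = 2.

-26.5000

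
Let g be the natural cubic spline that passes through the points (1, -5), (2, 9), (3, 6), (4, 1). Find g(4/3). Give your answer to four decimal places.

0.9704

Put σ_i = g'' at the i-th knot. Here h = (1, 1, 1) and Δ = (14, -3, -5), so the interior equations h_(i-1)·σ_(i-1) + 2(h_(i-1)+h_i)·σ_i + h_i·σ_(i+1) = 6(Δ_i − Δ_(i-1)) read
  1·σ_0 + 4·σ_1 + 1·σ_2 = 6(Δ_1 - Δ_0) = -102
  1·σ_1 + 4·σ_2 + 1·σ_3 = 6(Δ_2 - Δ_1) = -12
Natural end conditions: σ_0 = σ_3 = 0.
Hence σ_0 = 0, σ_1 = -132/5, σ_2 = 18/5, σ_3 = 0.
On [1, 2], g(t) = -5 + 92/5·(t - 1) + 0·(t - 1)² - 22/5·(t - 1)³.
With (t - 1) = 1/3: g(4/3) = 131/135.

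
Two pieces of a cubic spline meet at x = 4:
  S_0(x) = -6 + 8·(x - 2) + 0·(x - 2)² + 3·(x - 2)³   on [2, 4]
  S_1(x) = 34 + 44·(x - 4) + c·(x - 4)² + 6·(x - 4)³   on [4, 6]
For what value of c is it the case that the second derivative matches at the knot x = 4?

18

S_0''(x) = 0 + 18·(x - 2), so S_0''(4) = 36. On the right, S_1''(4) = 2c, so c = 18.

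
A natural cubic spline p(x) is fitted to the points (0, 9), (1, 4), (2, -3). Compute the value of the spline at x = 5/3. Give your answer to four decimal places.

Let m_i = p''(x_i). Step sizes h_i = 1, 1; slopes of the chords Δ_i = (y_(i+1) - y_i)/h_i = -5, -7.
  1·m_0 + 4·m_1 + 1·m_2 = 6(Δ_1 - Δ_0) = -12
Natural end conditions: m_0 = m_2 = 0.
Solving: m_0 = 0, m_1 = -3, m_2 = 0.
On [1, 2], p(x) = 4 - 6·(x - 1) - 3/2·(x - 1)² + 1/2·(x - 1)³.
With (x - 1) = 2/3: p(5/3) = -14/27.

-0.5185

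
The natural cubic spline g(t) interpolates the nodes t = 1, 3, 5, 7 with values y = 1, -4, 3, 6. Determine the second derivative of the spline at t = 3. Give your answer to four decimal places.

Let M_i = g''(x_i). Step sizes h_i = 2, 2, 2; slopes of the chords Δ_i = (y_(i+1) - y_i)/h_i = -5/2, 7/2, 3/2.
  2·M_0 + 8·M_1 + 2·M_2 = 6(Δ_1 - Δ_0) = 36
  2·M_1 + 8·M_2 + 2·M_3 = 6(Δ_2 - Δ_1) = -12
Natural end conditions: M_0 = M_3 = 0.
Solving the tridiagonal system: M_0 = 0, M_1 = 26/5, M_2 = -14/5, M_3 = 0.

5.2000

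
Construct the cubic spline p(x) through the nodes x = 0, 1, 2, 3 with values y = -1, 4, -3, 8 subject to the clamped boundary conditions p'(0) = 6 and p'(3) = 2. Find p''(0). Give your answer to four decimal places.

13.7333

With M_i denoting the second derivative at x_i, h_i = 1, 1, 1, and Δ_i = (y_(i+1) − y_i)/h_i = 5, -7, 11:
  1·M_0 + 4·M_1 + 1·M_2 = 6(Δ_1 - Δ_0) = -72
  1·M_1 + 4·M_2 + 1·M_3 = 6(Δ_2 - Δ_1) = 108
Clamped end conditions give two more equations: 2h_0·M_0 + h_0·M_1 = 6(Δ_0 - p'(0)) = -6 and h_2·M_2 + 2h_2·M_3 = 6(p'(3) - Δ_2) = -54.
Hence M_0 = 206/15, M_1 = -502/15, M_2 = 722/15, M_3 = -766/15.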